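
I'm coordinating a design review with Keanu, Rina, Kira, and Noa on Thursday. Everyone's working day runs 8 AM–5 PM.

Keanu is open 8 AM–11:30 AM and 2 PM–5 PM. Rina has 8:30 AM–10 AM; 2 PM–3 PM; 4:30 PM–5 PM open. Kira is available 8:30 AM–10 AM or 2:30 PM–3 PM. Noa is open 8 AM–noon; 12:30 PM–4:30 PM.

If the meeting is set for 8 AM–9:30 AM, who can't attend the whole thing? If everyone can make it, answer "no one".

Keanu: free for 08:00-09:30. Rina: not fully free for 08:00-09:30. Kira: not fully free for 08:00-09:30. Noa: free for 08:00-09:30.

Kira, Rina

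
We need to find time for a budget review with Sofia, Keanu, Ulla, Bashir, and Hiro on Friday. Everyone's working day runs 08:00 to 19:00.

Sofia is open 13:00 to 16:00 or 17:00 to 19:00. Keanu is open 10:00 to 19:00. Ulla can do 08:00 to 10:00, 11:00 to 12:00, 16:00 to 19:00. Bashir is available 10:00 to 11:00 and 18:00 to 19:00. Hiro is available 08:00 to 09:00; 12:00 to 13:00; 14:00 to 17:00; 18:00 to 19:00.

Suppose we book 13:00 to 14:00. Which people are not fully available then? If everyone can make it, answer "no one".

Sofia: free for 13:00-14:00. Keanu: free for 13:00-14:00. Ulla: not fully free for 13:00-14:00. Bashir: not fully free for 13:00-14:00. Hiro: not fully free for 13:00-14:00.

Bashir, Hiro, Ulla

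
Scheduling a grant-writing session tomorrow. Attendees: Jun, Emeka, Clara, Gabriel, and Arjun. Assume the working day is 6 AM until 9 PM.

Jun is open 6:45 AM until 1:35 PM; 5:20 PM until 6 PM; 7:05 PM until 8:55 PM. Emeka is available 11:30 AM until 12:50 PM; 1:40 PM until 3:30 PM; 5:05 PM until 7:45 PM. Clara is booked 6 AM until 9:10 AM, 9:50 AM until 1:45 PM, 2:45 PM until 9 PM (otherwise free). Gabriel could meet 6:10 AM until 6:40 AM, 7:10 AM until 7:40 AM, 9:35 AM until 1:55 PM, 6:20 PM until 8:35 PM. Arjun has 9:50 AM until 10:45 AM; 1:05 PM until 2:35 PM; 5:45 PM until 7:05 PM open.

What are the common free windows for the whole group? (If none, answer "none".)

Jun free: 06:45-13:35, 17:20-18:00, 19:05-20:55.
Emeka free: 11:30-12:50, 13:40-15:30, 17:05-19:45.
Clara free: 09:10-09:50, 13:45-14:45 (invert busy blocks within the working day).
Gabriel free: 06:10-06:40, 07:10-07:40, 09:35-13:55, 18:20-20:35.
Arjun free: 09:50-10:45, 13:05-14:35, 17:45-19:05.
Jun ∩ Emeka: 11:30-12:50, 17:20-18:00, 19:05-19:45.
Jun ∩ Emeka ∩ Clara: ∅.
Jun ∩ Emeka ∩ Clara ∩ Gabriel: ∅.
Jun ∩ Emeka ∩ Clara ∩ Gabriel ∩ Arjun: ∅.
There is no time when everyone is free.

none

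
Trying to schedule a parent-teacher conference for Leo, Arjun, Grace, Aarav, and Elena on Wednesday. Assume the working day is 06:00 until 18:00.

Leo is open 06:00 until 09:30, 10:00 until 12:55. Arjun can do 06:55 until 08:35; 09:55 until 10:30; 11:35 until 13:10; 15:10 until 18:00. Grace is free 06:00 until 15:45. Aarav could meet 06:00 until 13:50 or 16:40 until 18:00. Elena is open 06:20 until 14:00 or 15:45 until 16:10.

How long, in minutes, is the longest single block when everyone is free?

100

Leo ∩ Arjun: 06:55-08:35, 10:00-10:30, 11:35-12:55.
Leo ∩ Arjun ∩ Grace: 06:55-08:35, 10:00-10:30, 11:35-12:55.
Leo ∩ Arjun ∩ Grace ∩ Aarav: 06:55-08:35, 10:00-10:30, 11:35-12:55.
Leo ∩ Arjun ∩ Grace ∩ Aarav ∩ Elena: 06:55-08:35, 10:00-10:30, 11:35-12:55.
The longest is 06:55-08:35 at 100 minutes.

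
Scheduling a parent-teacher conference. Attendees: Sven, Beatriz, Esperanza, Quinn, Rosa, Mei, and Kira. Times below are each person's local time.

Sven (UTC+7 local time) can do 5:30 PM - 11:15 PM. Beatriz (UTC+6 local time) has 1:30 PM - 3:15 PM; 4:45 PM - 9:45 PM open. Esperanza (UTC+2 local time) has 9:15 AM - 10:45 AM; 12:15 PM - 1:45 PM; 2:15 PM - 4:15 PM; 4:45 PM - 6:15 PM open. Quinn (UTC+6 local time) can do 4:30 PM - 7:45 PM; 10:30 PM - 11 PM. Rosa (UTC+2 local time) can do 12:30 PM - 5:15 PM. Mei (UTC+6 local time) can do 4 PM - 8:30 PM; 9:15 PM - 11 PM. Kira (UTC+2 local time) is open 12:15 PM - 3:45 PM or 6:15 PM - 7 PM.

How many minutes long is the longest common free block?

Sven in UTC: 10:30-16:15 (subtract 7h to convert from UTC+7).
Beatriz in UTC: 07:30-09:15, 10:45-15:45 (subtract 6h to convert from UTC+6).
Esperanza in UTC: 07:15-08:45, 10:15-11:45, 12:15-14:15, 14:45-16:15 (subtract 2h to convert from UTC+2).
Quinn in UTC: 10:30-13:45, 16:30-17:00 (subtract 6h to convert from UTC+6).
Rosa in UTC: 10:30-15:15 (subtract 2h to convert from UTC+2).
Mei in UTC: 10:00-14:30, 15:15-17:00 (subtract 6h to convert from UTC+6).
Kira in UTC: 10:15-13:45, 16:15-17:00 (subtract 2h to convert from UTC+2).
Sven ∩ Beatriz: 10:45-15:45.
Sven ∩ Beatriz ∩ Esperanza: 10:45-11:45, 12:15-14:15, 14:45-15:45.
Sven ∩ Beatriz ∩ Esperanza ∩ Quinn: 10:45-11:45, 12:15-13:45.
Sven ∩ Beatriz ∩ Esperanza ∩ Quinn ∩ Rosa: 10:45-11:45, 12:15-13:45.
Sven ∩ Beatriz ∩ Esperanza ∩ Quinn ∩ Rosa ∩ Mei: 10:45-11:45, 12:15-13:45.
Sven ∩ Beatriz ∩ Esperanza ∩ Quinn ∩ Rosa ∩ Mei ∩ Kira: 10:45-11:45, 12:15-13:45.
The longest is 12:15-13:45 at 90 minutes.

90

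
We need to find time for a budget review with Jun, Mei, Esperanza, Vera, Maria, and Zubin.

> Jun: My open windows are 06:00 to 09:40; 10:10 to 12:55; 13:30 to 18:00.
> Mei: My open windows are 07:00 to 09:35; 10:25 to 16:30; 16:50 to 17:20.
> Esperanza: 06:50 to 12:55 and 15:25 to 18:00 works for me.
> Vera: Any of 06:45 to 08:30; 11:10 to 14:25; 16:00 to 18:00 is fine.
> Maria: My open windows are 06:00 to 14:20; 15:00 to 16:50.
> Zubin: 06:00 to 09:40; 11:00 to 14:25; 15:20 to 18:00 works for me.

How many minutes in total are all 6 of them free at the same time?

Jun ∩ Mei: 07:00-09:35, 10:25-12:55, 13:30-16:30, 16:50-17:20.
Jun ∩ Mei ∩ Esperanza: 07:00-09:35, 10:25-12:55, 15:25-16:30, 16:50-17:20.
Jun ∩ Mei ∩ Esperanza ∩ Vera: 07:00-08:30, 11:10-12:55, 16:00-16:30, 16:50-17:20.
Jun ∩ Mei ∩ Esperanza ∩ Vera ∩ Maria: 07:00-08:30, 11:10-12:55, 16:00-16:30.
Jun ∩ Mei ∩ Esperanza ∩ Vera ∩ Maria ∩ Zubin: 07:00-08:30, 11:10-12:55, 16:00-16:30.
Summing the common windows: 90 + 105 + 30 = 225 minutes.

225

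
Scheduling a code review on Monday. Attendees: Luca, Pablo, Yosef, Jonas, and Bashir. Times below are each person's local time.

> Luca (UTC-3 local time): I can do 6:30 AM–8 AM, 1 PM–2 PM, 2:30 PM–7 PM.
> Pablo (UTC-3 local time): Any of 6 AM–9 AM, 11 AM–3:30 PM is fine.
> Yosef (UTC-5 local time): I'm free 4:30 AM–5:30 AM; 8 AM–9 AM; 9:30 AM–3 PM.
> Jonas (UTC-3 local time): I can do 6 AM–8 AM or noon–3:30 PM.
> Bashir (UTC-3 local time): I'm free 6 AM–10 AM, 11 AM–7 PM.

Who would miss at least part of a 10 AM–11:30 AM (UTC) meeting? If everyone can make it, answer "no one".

Jonas, Luca, Yosef

Luca in UTC: 09:30-11:00, 16:00-17:00, 17:30-22:00 (add 3h to convert from UTC-3).
Pablo in UTC: 09:00-12:00, 14:00-18:30 (add 3h to convert from UTC-3).
Yosef in UTC: 09:30-10:30, 13:00-14:00, 14:30-20:00 (add 5h to convert from UTC-5).
Jonas in UTC: 09:00-11:00, 15:00-18:30 (add 3h to convert from UTC-3).
Bashir in UTC: 09:00-13:00, 14:00-22:00 (add 3h to convert from UTC-3).
Luca: not fully free for 10:00-11:30. Pablo: free for 10:00-11:30. Yosef: not fully free for 10:00-11:30. Jonas: not fully free for 10:00-11:30. Bashir: free for 10:00-11:30.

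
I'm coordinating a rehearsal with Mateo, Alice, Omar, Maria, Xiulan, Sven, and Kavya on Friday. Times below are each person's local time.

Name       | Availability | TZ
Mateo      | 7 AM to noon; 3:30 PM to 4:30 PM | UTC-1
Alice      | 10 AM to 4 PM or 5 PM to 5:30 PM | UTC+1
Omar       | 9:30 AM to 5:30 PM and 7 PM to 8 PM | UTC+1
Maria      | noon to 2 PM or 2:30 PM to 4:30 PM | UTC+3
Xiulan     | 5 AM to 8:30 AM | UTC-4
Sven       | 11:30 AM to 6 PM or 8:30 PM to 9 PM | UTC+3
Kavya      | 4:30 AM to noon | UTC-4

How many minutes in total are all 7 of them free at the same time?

180

Mateo in UTC: 08:00-13:00, 16:30-17:30 (add 1h to convert from UTC-1).
Alice in UTC: 09:00-15:00, 16:00-16:30 (subtract 1h to convert from UTC+1).
Omar in UTC: 08:30-16:30, 18:00-19:00 (subtract 1h to convert from UTC+1).
Maria in UTC: 09:00-11:00, 11:30-13:30 (subtract 3h to convert from UTC+3).
Xiulan in UTC: 09:00-12:30 (add 4h to convert from UTC-4).
Sven in UTC: 08:30-15:00, 17:30-18:00 (subtract 3h to convert from UTC+3).
Kavya in UTC: 08:30-16:00 (add 4h to convert from UTC-4).
Mateo ∩ Alice: 09:00-13:00.
Mateo ∩ Alice ∩ Omar: 09:00-13:00.
Mateo ∩ Alice ∩ Omar ∩ Maria: 09:00-11:00, 11:30-13:00.
Mateo ∩ Alice ∩ Omar ∩ Maria ∩ Xiulan: 09:00-11:00, 11:30-12:30.
Mateo ∩ Alice ∩ Omar ∩ Maria ∩ Xiulan ∩ Sven: 09:00-11:00, 11:30-12:30.
Mateo ∩ Alice ∩ Omar ∩ Maria ∩ Xiulan ∩ Sven ∩ Kavya: 09:00-11:00, 11:30-12:30.
Those are the intersection windows.
Summing the common windows: 120 + 60 = 180 minutes.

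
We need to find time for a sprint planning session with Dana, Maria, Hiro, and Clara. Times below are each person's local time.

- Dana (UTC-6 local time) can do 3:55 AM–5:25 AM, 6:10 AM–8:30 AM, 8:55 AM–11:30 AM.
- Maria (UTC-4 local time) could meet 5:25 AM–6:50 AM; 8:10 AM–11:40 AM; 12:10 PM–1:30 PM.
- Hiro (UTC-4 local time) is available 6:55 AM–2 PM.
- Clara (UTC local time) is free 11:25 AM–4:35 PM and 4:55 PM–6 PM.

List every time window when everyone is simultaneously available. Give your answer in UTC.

12:10-14:30, 14:55-15:40, 16:10-16:35, 16:55-17:30

Dana in UTC: 09:55-11:25, 12:10-14:30, 14:55-17:30 (add 6h to convert from UTC-6).
Maria in UTC: 09:25-10:50, 12:10-15:40, 16:10-17:30 (add 4h to convert from UTC-4).
Hiro in UTC: 10:55-18:00 (add 4h to convert from UTC-4).
Clara in UTC: 11:25-16:35, 16:55-18:00.
Dana ∩ Maria: 09:55-10:50, 12:10-14:30, 14:55-15:40, 16:10-17:30.
Dana ∩ Maria ∩ Hiro: 12:10-14:30, 14:55-15:40, 16:10-17:30.
Dana ∩ Maria ∩ Hiro ∩ Clara: 12:10-14:30, 14:55-15:40, 16:10-16:35, 16:55-17:30.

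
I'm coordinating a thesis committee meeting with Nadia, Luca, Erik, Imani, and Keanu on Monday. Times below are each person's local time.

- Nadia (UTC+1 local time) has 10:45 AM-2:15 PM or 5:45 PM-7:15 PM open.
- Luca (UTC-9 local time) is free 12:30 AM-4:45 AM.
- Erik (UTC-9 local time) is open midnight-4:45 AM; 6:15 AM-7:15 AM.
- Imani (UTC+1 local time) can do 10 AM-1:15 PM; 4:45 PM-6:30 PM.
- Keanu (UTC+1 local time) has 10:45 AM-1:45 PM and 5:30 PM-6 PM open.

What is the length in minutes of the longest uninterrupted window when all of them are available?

150

Nadia in UTC: 09:45-13:15, 16:45-18:15 (subtract 1h to convert from UTC+1).
Luca in UTC: 09:30-13:45 (add 9h to convert from UTC-9).
Erik in UTC: 09:00-13:45, 15:15-16:15 (add 9h to convert from UTC-9).
Imani in UTC: 09:00-12:15, 15:45-17:30 (subtract 1h to convert from UTC+1).
Keanu in UTC: 09:45-12:45, 16:30-17:00 (subtract 1h to convert from UTC+1).
Nadia ∩ Luca: 09:45-13:15.
Nadia ∩ Luca ∩ Erik: 09:45-13:15.
Nadia ∩ Luca ∩ Erik ∩ Imani: 09:45-12:15.
Nadia ∩ Luca ∩ Erik ∩ Imani ∩ Keanu: 09:45-12:15.
The longest is 09:45-12:15 at 150 minutes.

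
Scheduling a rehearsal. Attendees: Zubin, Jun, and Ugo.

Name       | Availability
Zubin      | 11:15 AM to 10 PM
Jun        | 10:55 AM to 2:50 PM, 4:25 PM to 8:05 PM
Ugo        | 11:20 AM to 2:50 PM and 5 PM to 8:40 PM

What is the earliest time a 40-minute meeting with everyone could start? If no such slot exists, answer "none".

Zubin ∩ Jun: 11:15-14:50, 16:25-20:05.
Zubin ∩ Jun ∩ Ugo: 11:20-14:50, 17:00-20:05.
The first common window of at least 40 minutes is 11:20-14:50, so the earliest start is 11:20.

11:20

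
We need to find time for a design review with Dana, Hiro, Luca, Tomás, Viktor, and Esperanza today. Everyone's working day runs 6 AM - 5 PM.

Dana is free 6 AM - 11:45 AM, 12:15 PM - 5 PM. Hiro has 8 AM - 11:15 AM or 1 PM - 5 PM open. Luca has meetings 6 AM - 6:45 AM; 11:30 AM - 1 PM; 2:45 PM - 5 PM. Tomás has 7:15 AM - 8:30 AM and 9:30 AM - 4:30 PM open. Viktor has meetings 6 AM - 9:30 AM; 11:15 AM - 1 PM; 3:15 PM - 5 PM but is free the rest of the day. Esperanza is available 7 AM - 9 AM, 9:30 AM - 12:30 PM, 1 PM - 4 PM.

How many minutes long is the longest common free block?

Dana free: 06:00-11:45, 12:15-17:00.
Hiro free: 08:00-11:15, 13:00-17:00.
Luca free: 06:45-11:30, 13:00-14:45 (invert busy blocks within the working day).
Tomás free: 07:15-08:30, 09:30-16:30.
Viktor free: 09:30-11:15, 13:00-15:15 (invert busy blocks within the working day).
Esperanza free: 07:00-09:00, 09:30-12:30, 13:00-16:00.
Dana ∩ Hiro: 08:00-11:15, 13:00-17:00.
Dana ∩ Hiro ∩ Luca: 08:00-11:15, 13:00-14:45.
Dana ∩ Hiro ∩ Luca ∩ Tomás: 08:00-08:30, 09:30-11:15, 13:00-14:45.
Dana ∩ Hiro ∩ Luca ∩ Tomás ∩ Viktor: 09:30-11:15, 13:00-14:45.
Dana ∩ Hiro ∩ Luca ∩ Tomás ∩ Viktor ∩ Esperanza: 09:30-11:15, 13:00-14:45.
So the common availability across everyone is 09:30-11:15, 13:00-14:45.
The longest is 09:30-11:15 at 105 minutes.

105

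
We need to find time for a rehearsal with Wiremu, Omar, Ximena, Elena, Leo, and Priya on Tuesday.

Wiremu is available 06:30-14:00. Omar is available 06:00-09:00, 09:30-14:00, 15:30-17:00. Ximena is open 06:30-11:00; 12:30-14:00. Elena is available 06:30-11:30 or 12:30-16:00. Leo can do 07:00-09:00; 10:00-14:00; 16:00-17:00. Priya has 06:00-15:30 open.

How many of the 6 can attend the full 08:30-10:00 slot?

4

Wiremu, Ximena, Elena, and Priya can make the full 08:30-10:00 slot — that's 4.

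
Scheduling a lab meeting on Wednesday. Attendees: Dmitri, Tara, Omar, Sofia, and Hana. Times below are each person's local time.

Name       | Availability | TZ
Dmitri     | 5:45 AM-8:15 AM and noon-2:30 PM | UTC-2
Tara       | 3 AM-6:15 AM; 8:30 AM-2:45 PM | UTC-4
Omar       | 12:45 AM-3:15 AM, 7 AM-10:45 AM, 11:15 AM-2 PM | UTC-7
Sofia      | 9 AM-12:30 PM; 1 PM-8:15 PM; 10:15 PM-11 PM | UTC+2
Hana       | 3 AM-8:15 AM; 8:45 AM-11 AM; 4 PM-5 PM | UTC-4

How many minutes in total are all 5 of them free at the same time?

210

Dmitri in UTC: 07:45-10:15, 14:00-16:30 (add 2h to convert from UTC-2).
Tara in UTC: 07:00-10:15, 12:30-18:45 (add 4h to convert from UTC-4).
Omar in UTC: 07:45-10:15, 14:00-17:45, 18:15-21:00 (add 7h to convert from UTC-7).
Sofia in UTC: 07:00-10:30, 11:00-18:15, 20:15-21:00 (subtract 2h to convert from UTC+2).
Hana in UTC: 07:00-12:15, 12:45-15:00, 20:00-21:00 (add 4h to convert from UTC-4).
Dmitri ∩ Tara: 07:45-10:15, 14:00-16:30.
Dmitri ∩ Tara ∩ Omar: 07:45-10:15, 14:00-16:30.
Dmitri ∩ Tara ∩ Omar ∩ Sofia: 07:45-10:15, 14:00-16:30.
Dmitri ∩ Tara ∩ Omar ∩ Sofia ∩ Hana: 07:45-10:15, 14:00-15:00.
Summing the common windows: 150 + 60 = 210 minutes.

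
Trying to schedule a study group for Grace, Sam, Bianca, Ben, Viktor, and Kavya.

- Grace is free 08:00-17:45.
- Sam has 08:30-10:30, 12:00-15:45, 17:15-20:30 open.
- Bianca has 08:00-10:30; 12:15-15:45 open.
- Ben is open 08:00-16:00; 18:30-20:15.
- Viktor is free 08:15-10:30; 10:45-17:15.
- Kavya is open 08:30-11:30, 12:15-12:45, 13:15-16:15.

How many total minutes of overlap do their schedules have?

Grace ∩ Sam: 08:30-10:30, 12:00-15:45, 17:15-17:45.
Grace ∩ Sam ∩ Bianca: 08:30-10:30, 12:15-15:45.
Grace ∩ Sam ∩ Bianca ∩ Ben: 08:30-10:30, 12:15-15:45.
Grace ∩ Sam ∩ Bianca ∩ Ben ∩ Viktor: 08:30-10:30, 12:15-15:45.
Grace ∩ Sam ∩ Bianca ∩ Ben ∩ Viktor ∩ Kavya: 08:30-10:30, 12:15-12:45, 13:15-15:45.
So the common availability across everyone is 08:30-10:30, 12:15-12:45, 13:15-15:45.
Summing the common windows: 120 + 30 + 150 = 300 minutes.

300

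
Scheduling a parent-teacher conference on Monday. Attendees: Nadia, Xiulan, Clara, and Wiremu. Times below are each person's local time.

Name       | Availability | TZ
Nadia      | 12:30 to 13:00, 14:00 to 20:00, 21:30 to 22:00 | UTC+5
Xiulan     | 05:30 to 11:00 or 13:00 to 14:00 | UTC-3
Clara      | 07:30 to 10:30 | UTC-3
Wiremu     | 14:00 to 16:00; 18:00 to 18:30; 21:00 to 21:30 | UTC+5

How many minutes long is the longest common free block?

30

Nadia in UTC: 07:30-08:00, 09:00-15:00, 16:30-17:00 (subtract 5h to convert from UTC+5).
Xiulan in UTC: 08:30-14:00, 16:00-17:00 (add 3h to convert from UTC-3).
Clara in UTC: 10:30-13:30 (add 3h to convert from UTC-3).
Wiremu in UTC: 09:00-11:00, 13:00-13:30, 16:00-16:30 (subtract 5h to convert from UTC+5).
Nadia ∩ Xiulan: 09:00-14:00, 16:30-17:00.
Nadia ∩ Xiulan ∩ Clara: 10:30-13:30.
Nadia ∩ Xiulan ∩ Clara ∩ Wiremu: 10:30-11:00, 13:00-13:30.
So the common availability across everyone is 10:30-11:00, 13:00-13:30.
The longest is 10:30-11:00 at 30 minutes.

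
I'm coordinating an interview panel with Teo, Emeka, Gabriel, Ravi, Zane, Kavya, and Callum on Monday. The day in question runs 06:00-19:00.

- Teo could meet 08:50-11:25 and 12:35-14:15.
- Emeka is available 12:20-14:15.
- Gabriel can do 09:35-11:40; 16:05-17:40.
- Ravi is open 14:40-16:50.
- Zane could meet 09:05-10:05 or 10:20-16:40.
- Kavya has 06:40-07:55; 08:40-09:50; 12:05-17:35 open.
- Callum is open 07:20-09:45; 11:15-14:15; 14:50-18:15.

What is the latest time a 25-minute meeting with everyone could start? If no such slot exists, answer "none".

none

Teo ∩ Emeka: 12:35-14:15.
Teo ∩ Emeka ∩ Gabriel: ∅.
Teo ∩ Emeka ∩ Gabriel ∩ Ravi: ∅.
Teo ∩ Emeka ∩ Gabriel ∩ Ravi ∩ Zane: ∅.
Teo ∩ Emeka ∩ Gabriel ∩ Ravi ∩ Zane ∩ Kavya: ∅.
Teo ∩ Emeka ∩ Gabriel ∩ Ravi ∩ Zane ∩ Kavya ∩ Callum: ∅.
There is no time when everyone is free.
No common window is at least 25 minutes long.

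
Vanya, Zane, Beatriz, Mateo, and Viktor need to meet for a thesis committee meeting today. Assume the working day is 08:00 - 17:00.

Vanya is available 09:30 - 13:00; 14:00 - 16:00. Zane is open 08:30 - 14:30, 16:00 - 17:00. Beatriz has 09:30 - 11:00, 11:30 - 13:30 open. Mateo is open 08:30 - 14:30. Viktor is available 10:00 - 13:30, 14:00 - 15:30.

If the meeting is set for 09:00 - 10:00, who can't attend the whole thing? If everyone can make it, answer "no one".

Vanya: not fully free for 09:00-10:00. Zane: free for 09:00-10:00. Beatriz: not fully free for 09:00-10:00. Mateo: free for 09:00-10:00. Viktor: not fully free for 09:00-10:00.

Beatriz, Vanya, Viktor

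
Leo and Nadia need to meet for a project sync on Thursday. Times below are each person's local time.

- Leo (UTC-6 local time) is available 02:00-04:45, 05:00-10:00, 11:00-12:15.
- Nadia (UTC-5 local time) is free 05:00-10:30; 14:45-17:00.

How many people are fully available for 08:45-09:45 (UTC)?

1

Leo in UTC: 08:00-10:45, 11:00-16:00, 17:00-18:15 (add 6h to convert from UTC-6).
Nadia in UTC: 10:00-15:30, 19:45-22:00 (add 5h to convert from UTC-5).
Leo can make the full 08:45-09:45 slot — that's 1.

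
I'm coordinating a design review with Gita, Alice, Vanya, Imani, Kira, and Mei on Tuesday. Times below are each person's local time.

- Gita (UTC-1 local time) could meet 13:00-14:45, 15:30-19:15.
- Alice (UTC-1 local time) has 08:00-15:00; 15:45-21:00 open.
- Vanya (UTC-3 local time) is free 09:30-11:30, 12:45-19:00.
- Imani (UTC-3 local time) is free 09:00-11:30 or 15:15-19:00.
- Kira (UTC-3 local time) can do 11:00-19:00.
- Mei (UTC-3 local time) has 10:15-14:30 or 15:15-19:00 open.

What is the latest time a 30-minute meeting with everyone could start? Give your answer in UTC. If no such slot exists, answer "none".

Gita in UTC: 14:00-15:45, 16:30-20:15 (add 1h to convert from UTC-1).
Alice in UTC: 09:00-16:00, 16:45-22:00 (add 1h to convert from UTC-1).
Vanya in UTC: 12:30-14:30, 15:45-22:00 (add 3h to convert from UTC-3).
Imani in UTC: 12:00-14:30, 18:15-22:00 (add 3h to convert from UTC-3).
Kira in UTC: 14:00-22:00 (add 3h to convert from UTC-3).
Mei in UTC: 13:15-17:30, 18:15-22:00 (add 3h to convert from UTC-3).
Gita ∩ Alice: 14:00-15:45, 16:45-20:15.
Gita ∩ Alice ∩ Vanya: 14:00-14:30, 16:45-20:15.
Gita ∩ Alice ∩ Vanya ∩ Imani: 14:00-14:30, 18:15-20:15.
Gita ∩ Alice ∩ Vanya ∩ Imani ∩ Kira: 14:00-14:30, 18:15-20:15.
Gita ∩ Alice ∩ Vanya ∩ Imani ∩ Kira ∩ Mei: 14:00-14:30, 18:15-20:15.
The last common window of at least 30 minutes is 18:15-20:15; a 30-minute meeting can start as late as 19:45 and still end by 20:15.

19:45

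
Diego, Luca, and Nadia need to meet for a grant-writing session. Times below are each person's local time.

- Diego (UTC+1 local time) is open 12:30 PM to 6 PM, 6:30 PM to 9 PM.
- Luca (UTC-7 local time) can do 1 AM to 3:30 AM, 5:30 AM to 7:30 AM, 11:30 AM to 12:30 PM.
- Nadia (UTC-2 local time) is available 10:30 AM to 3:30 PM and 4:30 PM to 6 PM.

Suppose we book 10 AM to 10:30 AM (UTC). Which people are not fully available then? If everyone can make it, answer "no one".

Diego, Nadia

Diego in UTC: 11:30-17:00, 17:30-20:00 (subtract 1h to convert from UTC+1).
Luca in UTC: 08:00-10:30, 12:30-14:30, 18:30-19:30 (add 7h to convert from UTC-7).
Nadia in UTC: 12:30-17:30, 18:30-20:00 (add 2h to convert from UTC-2).
Diego: not fully free for 10:00-10:30. Luca: free for 10:00-10:30. Nadia: not fully free for 10:00-10:30.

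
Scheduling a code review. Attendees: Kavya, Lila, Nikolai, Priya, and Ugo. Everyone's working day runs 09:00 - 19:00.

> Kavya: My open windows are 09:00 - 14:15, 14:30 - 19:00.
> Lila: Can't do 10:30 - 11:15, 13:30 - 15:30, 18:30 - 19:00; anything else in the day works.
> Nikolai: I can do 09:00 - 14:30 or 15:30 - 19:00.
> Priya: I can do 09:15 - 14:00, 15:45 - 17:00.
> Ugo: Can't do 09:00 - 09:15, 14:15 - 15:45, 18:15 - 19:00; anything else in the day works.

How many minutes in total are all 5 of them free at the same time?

285

Kavya free: 09:00-14:15, 14:30-19:00.
Lila free: 09:00-10:30, 11:15-13:30, 15:30-18:30 (invert busy blocks within the working day).
Nikolai free: 09:00-14:30, 15:30-19:00.
Priya free: 09:15-14:00, 15:45-17:00.
Ugo free: 09:15-14:15, 15:45-18:15 (invert busy blocks within the working day).
Kavya ∩ Lila: 09:00-10:30, 11:15-13:30, 15:30-18:30.
Kavya ∩ Lila ∩ Nikolai: 09:00-10:30, 11:15-13:30, 15:30-18:30.
Kavya ∩ Lila ∩ Nikolai ∩ Priya: 09:15-10:30, 11:15-13:30, 15:45-17:00.
Kavya ∩ Lila ∩ Nikolai ∩ Priya ∩ Ugo: 09:15-10:30, 11:15-13:30, 15:45-17:00.
Summing the common windows: 75 + 135 + 75 = 285 minutes.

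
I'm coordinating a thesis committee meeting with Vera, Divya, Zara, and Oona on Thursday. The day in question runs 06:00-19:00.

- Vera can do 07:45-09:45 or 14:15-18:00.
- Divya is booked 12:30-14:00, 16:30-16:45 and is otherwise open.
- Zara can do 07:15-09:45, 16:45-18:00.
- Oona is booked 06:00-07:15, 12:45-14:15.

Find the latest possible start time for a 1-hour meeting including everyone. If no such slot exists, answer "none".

Vera free: 07:45-09:45, 14:15-18:00.
Divya free: 06:00-12:30, 14:00-16:30, 16:45-19:00 (invert busy blocks within the working day).
Zara free: 07:15-09:45, 16:45-18:00.
Oona free: 07:15-12:45, 14:15-19:00 (invert busy blocks within the working day).
Vera ∩ Divya: 07:45-09:45, 14:15-16:30, 16:45-18:00.
Vera ∩ Divya ∩ Zara: 07:45-09:45, 16:45-18:00.
Vera ∩ Divya ∩ Zara ∩ Oona: 07:45-09:45, 16:45-18:00.
The last common window of at least 60 minutes is 16:45-18:00; a 60-minute meeting can start as late as 17:00 and still end by 18:00.

17:00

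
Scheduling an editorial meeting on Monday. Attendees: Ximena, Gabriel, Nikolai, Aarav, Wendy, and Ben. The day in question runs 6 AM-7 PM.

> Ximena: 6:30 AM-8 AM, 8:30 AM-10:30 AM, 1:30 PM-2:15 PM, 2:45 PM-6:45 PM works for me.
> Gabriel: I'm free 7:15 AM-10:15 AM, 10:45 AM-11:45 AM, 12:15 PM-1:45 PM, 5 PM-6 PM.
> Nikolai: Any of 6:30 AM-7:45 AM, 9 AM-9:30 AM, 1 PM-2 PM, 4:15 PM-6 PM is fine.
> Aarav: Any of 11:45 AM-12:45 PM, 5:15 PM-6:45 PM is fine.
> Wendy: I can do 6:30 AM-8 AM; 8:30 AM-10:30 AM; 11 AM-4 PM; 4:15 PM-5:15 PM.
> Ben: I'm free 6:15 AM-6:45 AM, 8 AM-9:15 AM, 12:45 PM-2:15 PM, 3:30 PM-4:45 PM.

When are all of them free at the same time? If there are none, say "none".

Ximena ∩ Gabriel: 07:15-08:00, 08:30-10:15, 13:30-13:45, 17:00-18:00.
Ximena ∩ Gabriel ∩ Nikolai: 07:15-07:45, 09:00-09:30, 13:30-13:45, 17:00-18:00.
Ximena ∩ Gabriel ∩ Nikolai ∩ Aarav: 17:15-18:00.
Ximena ∩ Gabriel ∩ Nikolai ∩ Aarav ∩ Wendy: ∅.
Ximena ∩ Gabriel ∩ Nikolai ∩ Aarav ∩ Wendy ∩ Ben: ∅.
There is no time when everyone is free.

none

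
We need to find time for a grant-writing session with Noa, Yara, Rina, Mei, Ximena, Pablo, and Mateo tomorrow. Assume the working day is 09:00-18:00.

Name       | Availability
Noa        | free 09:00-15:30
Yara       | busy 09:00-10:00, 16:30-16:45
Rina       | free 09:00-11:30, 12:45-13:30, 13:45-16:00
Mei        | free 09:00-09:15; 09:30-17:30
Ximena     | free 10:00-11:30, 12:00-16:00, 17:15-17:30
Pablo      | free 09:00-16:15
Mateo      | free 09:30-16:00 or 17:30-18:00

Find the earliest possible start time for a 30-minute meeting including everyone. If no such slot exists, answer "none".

Noa free: 09:00-15:30.
Yara free: 10:00-16:30, 16:45-18:00 (invert busy blocks within the working day).
Rina free: 09:00-11:30, 12:45-13:30, 13:45-16:00.
Mei free: 09:00-09:15, 09:30-17:30.
Ximena free: 10:00-11:30, 12:00-16:00, 17:15-17:30.
Pablo free: 09:00-16:15.
Mateo free: 09:30-16:00, 17:30-18:00.
Noa ∩ Yara: 10:00-15:30.
Noa ∩ Yara ∩ Rina: 10:00-11:30, 12:45-13:30, 13:45-15:30.
Noa ∩ Yara ∩ Rina ∩ Mei: 10:00-11:30, 12:45-13:30, 13:45-15:30.
Noa ∩ Yara ∩ Rina ∩ Mei ∩ Ximena: 10:00-11:30, 12:45-13:30, 13:45-15:30.
Noa ∩ Yara ∩ Rina ∩ Mei ∩ Ximena ∩ Pablo: 10:00-11:30, 12:45-13:30, 13:45-15:30.
Noa ∩ Yara ∩ Rina ∩ Mei ∩ Ximena ∩ Pablo ∩ Mateo: 10:00-11:30, 12:45-13:30, 13:45-15:30.
The first common window of at least 30 minutes is 10:00-11:30, so the earliest start is 10:00.

10:00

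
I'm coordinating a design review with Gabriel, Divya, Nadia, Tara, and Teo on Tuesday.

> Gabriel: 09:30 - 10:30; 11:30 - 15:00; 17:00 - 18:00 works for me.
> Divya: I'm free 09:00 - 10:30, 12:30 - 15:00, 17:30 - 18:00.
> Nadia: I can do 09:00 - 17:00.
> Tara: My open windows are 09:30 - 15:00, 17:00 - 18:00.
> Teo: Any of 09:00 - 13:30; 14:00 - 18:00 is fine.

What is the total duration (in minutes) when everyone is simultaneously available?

180

Gabriel ∩ Divya: 09:30-10:30, 12:30-15:00, 17:30-18:00.
Gabriel ∩ Divya ∩ Nadia: 09:30-10:30, 12:30-15:00.
Gabriel ∩ Divya ∩ Nadia ∩ Tara: 09:30-10:30, 12:30-15:00.
Gabriel ∩ Divya ∩ Nadia ∩ Tara ∩ Teo: 09:30-10:30, 12:30-13:30, 14:00-15:00.
Those are the intersection windows.
Summing the common windows: 60 + 60 + 60 = 180 minutes.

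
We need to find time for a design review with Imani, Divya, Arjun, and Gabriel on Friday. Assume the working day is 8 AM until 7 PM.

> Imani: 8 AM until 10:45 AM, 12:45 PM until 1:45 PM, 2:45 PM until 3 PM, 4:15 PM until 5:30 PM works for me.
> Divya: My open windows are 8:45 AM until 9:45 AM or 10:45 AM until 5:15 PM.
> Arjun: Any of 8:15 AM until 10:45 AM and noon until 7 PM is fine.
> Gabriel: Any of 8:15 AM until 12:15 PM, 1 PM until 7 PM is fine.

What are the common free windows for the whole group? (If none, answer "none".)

Imani ∩ Divya: 08:45-09:45, 12:45-13:45, 14:45-15:00, 16:15-17:15.
Imani ∩ Divya ∩ Arjun: 08:45-09:45, 12:45-13:45, 14:45-15:00, 16:15-17:15.
Imani ∩ Divya ∩ Arjun ∩ Gabriel: 08:45-09:45, 13:00-13:45, 14:45-15:00, 16:15-17:15.
So the common availability across everyone is 08:45-09:45, 13:00-13:45, 14:45-15:00, 16:15-17:15.

08:45-09:45, 13:00-13:45, 14:45-15:00, 16:15-17:15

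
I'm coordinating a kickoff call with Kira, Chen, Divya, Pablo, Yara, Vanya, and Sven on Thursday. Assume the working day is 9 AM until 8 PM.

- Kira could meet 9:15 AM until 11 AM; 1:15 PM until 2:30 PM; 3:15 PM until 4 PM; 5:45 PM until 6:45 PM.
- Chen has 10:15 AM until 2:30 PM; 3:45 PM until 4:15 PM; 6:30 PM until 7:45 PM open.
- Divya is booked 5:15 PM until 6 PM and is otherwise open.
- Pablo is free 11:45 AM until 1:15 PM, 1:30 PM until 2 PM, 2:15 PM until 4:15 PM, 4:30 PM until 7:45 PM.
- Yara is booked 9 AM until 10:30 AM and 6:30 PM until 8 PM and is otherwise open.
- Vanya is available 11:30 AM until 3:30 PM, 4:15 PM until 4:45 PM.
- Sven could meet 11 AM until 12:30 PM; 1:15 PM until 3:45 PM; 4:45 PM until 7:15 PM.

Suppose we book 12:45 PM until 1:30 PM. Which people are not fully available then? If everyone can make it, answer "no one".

Kira free: 09:15-11:00, 13:15-14:30, 15:15-16:00, 17:45-18:45.
Chen free: 10:15-14:30, 15:45-16:15, 18:30-19:45.
Divya free: 09:00-17:15, 18:00-20:00 (invert busy blocks within the working day).
Pablo free: 11:45-13:15, 13:30-14:00, 14:15-16:15, 16:30-19:45.
Yara free: 10:30-18:30 (invert busy blocks within the working day).
Vanya free: 11:30-15:30, 16:15-16:45.
Sven free: 11:00-12:30, 13:15-15:45, 16:45-19:15.
Kira: not fully free for 12:45-13:30. Chen: free for 12:45-13:30. Divya: free for 12:45-13:30. Pablo: not fully free for 12:45-13:30. Yara: free for 12:45-13:30. Vanya: free for 12:45-13:30. Sven: not fully free for 12:45-13:30.

Kira, Pablo, Sven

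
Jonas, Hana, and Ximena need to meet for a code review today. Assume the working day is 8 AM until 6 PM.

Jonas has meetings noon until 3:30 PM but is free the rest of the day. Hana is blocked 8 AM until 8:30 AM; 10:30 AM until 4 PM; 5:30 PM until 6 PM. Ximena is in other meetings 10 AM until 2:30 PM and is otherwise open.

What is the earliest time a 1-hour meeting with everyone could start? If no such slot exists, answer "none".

Jonas free: 08:00-12:00, 15:30-18:00 (invert busy blocks within the working day).
Hana free: 08:30-10:30, 16:00-17:30 (invert busy blocks within the working day).
Ximena free: 08:00-10:00, 14:30-18:00 (invert busy blocks within the working day).
Jonas ∩ Hana: 08:30-10:30, 16:00-17:30.
Jonas ∩ Hana ∩ Ximena: 08:30-10:00, 16:00-17:30.
The first common window of at least 60 minutes is 08:30-10:00, so the earliest start is 08:30.

08:30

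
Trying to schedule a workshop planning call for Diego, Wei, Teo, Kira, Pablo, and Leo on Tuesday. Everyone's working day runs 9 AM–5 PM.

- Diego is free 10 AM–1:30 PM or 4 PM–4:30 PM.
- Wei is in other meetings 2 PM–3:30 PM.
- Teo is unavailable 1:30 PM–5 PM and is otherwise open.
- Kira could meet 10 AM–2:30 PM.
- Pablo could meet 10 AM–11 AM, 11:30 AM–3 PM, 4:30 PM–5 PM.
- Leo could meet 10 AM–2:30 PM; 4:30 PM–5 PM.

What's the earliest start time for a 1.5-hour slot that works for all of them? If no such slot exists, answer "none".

Diego free: 10:00-13:30, 16:00-16:30.
Wei free: 09:00-14:00, 15:30-17:00 (invert busy blocks within the working day).
Teo free: 09:00-13:30 (invert busy blocks within the working day).
Kira free: 10:00-14:30.
Pablo free: 10:00-11:00, 11:30-15:00, 16:30-17:00.
Leo free: 10:00-14:30, 16:30-17:00.
Diego ∩ Wei: 10:00-13:30, 16:00-16:30.
Diego ∩ Wei ∩ Teo: 10:00-13:30.
Diego ∩ Wei ∩ Teo ∩ Kira: 10:00-13:30.
Diego ∩ Wei ∩ Teo ∩ Kira ∩ Pablo: 10:00-11:00, 11:30-13:30.
Diego ∩ Wei ∩ Teo ∩ Kira ∩ Pablo ∩ Leo: 10:00-11:00, 11:30-13:30.
The first common window of at least 90 minutes is 11:30-13:30, so the earliest start is 11:30.

11:30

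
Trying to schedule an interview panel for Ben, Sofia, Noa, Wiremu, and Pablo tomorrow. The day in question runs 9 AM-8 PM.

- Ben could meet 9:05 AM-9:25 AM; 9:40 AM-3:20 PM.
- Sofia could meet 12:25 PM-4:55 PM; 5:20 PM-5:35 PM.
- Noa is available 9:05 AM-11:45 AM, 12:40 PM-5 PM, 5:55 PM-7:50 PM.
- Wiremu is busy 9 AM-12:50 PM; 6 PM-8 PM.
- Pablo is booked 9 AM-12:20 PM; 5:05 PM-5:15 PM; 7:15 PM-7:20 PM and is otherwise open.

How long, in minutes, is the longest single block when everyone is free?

Ben free: 09:05-09:25, 09:40-15:20.
Sofia free: 12:25-16:55, 17:20-17:35.
Noa free: 09:05-11:45, 12:40-17:00, 17:55-19:50.
Wiremu free: 12:50-18:00 (invert busy blocks within the working day).
Pablo free: 12:20-17:05, 17:15-19:15, 19:20-20:00 (invert busy blocks within the working day).
Ben ∩ Sofia: 12:25-15:20.
Ben ∩ Sofia ∩ Noa: 12:40-15:20.
Ben ∩ Sofia ∩ Noa ∩ Wiremu: 12:50-15:20.
Ben ∩ Sofia ∩ Noa ∩ Wiremu ∩ Pablo: 12:50-15:20.
The longest is 12:50-15:20 at 150 minutes.

150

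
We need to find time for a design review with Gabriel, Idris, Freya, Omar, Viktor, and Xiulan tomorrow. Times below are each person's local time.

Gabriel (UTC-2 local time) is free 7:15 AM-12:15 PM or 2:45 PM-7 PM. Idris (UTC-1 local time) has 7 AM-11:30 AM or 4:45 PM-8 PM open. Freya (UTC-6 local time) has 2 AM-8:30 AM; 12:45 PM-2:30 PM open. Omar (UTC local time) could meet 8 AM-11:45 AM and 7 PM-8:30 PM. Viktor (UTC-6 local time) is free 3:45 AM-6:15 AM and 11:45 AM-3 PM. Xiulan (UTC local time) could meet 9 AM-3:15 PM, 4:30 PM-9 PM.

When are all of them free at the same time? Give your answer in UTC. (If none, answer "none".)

Gabriel in UTC: 09:15-14:15, 16:45-21:00 (add 2h to convert from UTC-2).
Idris in UTC: 08:00-12:30, 17:45-21:00 (add 1h to convert from UTC-1).
Freya in UTC: 08:00-14:30, 18:45-20:30 (add 6h to convert from UTC-6).
Omar in UTC: 08:00-11:45, 19:00-20:30.
Viktor in UTC: 09:45-12:15, 17:45-21:00 (add 6h to convert from UTC-6).
Xiulan in UTC: 09:00-15:15, 16:30-21:00.
Gabriel ∩ Idris: 09:15-12:30, 17:45-21:00.
Gabriel ∩ Idris ∩ Freya: 09:15-12:30, 18:45-20:30.
Gabriel ∩ Idris ∩ Freya ∩ Omar: 09:15-11:45, 19:00-20:30.
Gabriel ∩ Idris ∩ Freya ∩ Omar ∩ Viktor: 09:45-11:45, 19:00-20:30.
Gabriel ∩ Idris ∩ Freya ∩ Omar ∩ Viktor ∩ Xiulan: 09:45-11:45, 19:00-20:30.

09:45-11:45, 19:00-20:30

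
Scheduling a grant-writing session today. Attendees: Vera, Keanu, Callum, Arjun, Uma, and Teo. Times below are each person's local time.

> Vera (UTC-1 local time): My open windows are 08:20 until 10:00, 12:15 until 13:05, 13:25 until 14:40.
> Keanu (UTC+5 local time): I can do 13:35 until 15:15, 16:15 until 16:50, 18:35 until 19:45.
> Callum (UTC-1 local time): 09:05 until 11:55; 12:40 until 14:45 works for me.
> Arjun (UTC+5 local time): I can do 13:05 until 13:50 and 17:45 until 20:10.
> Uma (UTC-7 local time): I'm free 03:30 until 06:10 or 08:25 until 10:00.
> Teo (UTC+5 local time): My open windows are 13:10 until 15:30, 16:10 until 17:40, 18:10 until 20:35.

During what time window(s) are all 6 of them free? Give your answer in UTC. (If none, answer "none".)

none

Vera in UTC: 09:20-11:00, 13:15-14:05, 14:25-15:40 (add 1h to convert from UTC-1).
Keanu in UTC: 08:35-10:15, 11:15-11:50, 13:35-14:45 (subtract 5h to convert from UTC+5).
Callum in UTC: 10:05-12:55, 13:40-15:45 (add 1h to convert from UTC-1).
Arjun in UTC: 08:05-08:50, 12:45-15:10 (subtract 5h to convert from UTC+5).
Uma in UTC: 10:30-13:10, 15:25-17:00 (add 7h to convert from UTC-7).
Teo in UTC: 08:10-10:30, 11:10-12:40, 13:10-15:35 (subtract 5h to convert from UTC+5).
Vera ∩ Keanu: 09:20-10:15, 13:35-14:05, 14:25-14:45.
Vera ∩ Keanu ∩ Callum: 10:05-10:15, 13:40-14:05, 14:25-14:45.
Vera ∩ Keanu ∩ Callum ∩ Arjun: 13:40-14:05, 14:25-14:45.
Vera ∩ Keanu ∩ Callum ∩ Arjun ∩ Uma: ∅.
Vera ∩ Keanu ∩ Callum ∩ Arjun ∩ Uma ∩ Teo: ∅.
There is no time when everyone is free.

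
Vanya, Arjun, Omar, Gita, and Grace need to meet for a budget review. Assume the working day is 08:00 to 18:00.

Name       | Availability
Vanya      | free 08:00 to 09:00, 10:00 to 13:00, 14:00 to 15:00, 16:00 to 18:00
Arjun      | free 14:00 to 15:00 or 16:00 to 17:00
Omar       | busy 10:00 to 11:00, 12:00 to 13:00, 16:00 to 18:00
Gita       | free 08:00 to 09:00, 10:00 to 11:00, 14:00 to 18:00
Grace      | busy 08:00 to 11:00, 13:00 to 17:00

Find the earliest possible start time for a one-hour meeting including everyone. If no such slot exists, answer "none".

none

Vanya free: 08:00-09:00, 10:00-13:00, 14:00-15:00, 16:00-18:00.
Arjun free: 14:00-15:00, 16:00-17:00.
Omar free: 08:00-10:00, 11:00-12:00, 13:00-16:00 (invert busy blocks within the working day).
Gita free: 08:00-09:00, 10:00-11:00, 14:00-18:00.
Grace free: 11:00-13:00, 17:00-18:00 (invert busy blocks within the working day).
Vanya ∩ Arjun: 14:00-15:00, 16:00-17:00.
Vanya ∩ Arjun ∩ Omar: 14:00-15:00.
Vanya ∩ Arjun ∩ Omar ∩ Gita: 14:00-15:00.
Vanya ∩ Arjun ∩ Omar ∩ Gita ∩ Grace: ∅.
There is no time when everyone is free.
No common window is at least 60 minutes long.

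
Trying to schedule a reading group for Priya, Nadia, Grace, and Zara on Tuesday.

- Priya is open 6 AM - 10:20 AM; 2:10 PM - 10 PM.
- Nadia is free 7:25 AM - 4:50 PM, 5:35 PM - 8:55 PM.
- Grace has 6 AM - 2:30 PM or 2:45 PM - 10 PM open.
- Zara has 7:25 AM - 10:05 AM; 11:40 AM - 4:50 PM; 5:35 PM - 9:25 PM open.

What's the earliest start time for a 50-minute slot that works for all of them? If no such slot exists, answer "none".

07:25

Priya ∩ Nadia: 07:25-10:20, 14:10-16:50, 17:35-20:55.
Priya ∩ Nadia ∩ Grace: 07:25-10:20, 14:10-14:30, 14:45-16:50, 17:35-20:55.
Priya ∩ Nadia ∩ Grace ∩ Zara: 07:25-10:05, 14:10-14:30, 14:45-16:50, 17:35-20:55.
Those are the intersection windows.
The first common window of at least 50 minutes is 07:25-10:05, so the earliest start is 07:25.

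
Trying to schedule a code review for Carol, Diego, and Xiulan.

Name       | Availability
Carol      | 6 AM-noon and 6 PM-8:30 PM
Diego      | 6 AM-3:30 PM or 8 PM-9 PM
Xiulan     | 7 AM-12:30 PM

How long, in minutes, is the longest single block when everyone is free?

300

Carol ∩ Diego: 06:00-12:00, 20:00-20:30.
Carol ∩ Diego ∩ Xiulan: 07:00-12:00.
So the common availability across everyone is 07:00-12:00.
The longest is 07:00-12:00 at 300 minutes.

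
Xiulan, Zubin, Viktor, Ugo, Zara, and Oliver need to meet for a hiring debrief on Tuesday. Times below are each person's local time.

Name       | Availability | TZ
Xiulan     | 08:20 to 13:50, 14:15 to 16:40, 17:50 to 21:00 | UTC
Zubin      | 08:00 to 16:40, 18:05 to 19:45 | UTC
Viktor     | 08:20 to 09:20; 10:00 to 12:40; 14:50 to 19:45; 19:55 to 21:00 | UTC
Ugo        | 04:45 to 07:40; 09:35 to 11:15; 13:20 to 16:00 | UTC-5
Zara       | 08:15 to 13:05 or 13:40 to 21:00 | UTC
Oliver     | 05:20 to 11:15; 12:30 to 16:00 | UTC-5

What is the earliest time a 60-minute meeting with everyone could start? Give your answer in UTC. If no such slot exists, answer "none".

10:20

Xiulan in UTC: 08:20-13:50, 14:15-16:40, 17:50-21:00.
Zubin in UTC: 08:00-16:40, 18:05-19:45.
Viktor in UTC: 08:20-09:20, 10:00-12:40, 14:50-19:45, 19:55-21:00.
Ugo in UTC: 09:45-12:40, 14:35-16:15, 18:20-21:00 (add 5h to convert from UTC-5).
Zara in UTC: 08:15-13:05, 13:40-21:00.
Oliver in UTC: 10:20-16:15, 17:30-21:00 (add 5h to convert from UTC-5).
Xiulan ∩ Zubin: 08:20-13:50, 14:15-16:40, 18:05-19:45.
Xiulan ∩ Zubin ∩ Viktor: 08:20-09:20, 10:00-12:40, 14:50-16:40, 18:05-19:45.
Xiulan ∩ Zubin ∩ Viktor ∩ Ugo: 10:00-12:40, 14:50-16:15, 18:20-19:45.
Xiulan ∩ Zubin ∩ Viktor ∩ Ugo ∩ Zara: 10:00-12:40, 14:50-16:15, 18:20-19:45.
Xiulan ∩ Zubin ∩ Viktor ∩ Ugo ∩ Zara ∩ Oliver: 10:20-12:40, 14:50-16:15, 18:20-19:45.
So the common availability across everyone is 10:20-12:40, 14:50-16:15, 18:20-19:45.
The first common window of at least 60 minutes is 10:20-12:40, so the earliest start is 10:20.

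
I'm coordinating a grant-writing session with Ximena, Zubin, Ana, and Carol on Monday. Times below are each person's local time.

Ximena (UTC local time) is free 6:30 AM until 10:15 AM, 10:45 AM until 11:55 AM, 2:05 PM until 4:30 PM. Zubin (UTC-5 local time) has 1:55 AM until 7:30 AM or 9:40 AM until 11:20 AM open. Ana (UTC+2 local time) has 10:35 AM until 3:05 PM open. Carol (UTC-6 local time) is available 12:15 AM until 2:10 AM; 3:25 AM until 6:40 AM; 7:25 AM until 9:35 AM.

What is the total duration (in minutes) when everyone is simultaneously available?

Ximena in UTC: 06:30-10:15, 10:45-11:55, 14:05-16:30.
Zubin in UTC: 06:55-12:30, 14:40-16:20 (add 5h to convert from UTC-5).
Ana in UTC: 08:35-13:05 (subtract 2h to convert from UTC+2).
Carol in UTC: 06:15-08:10, 09:25-12:40, 13:25-15:35 (add 6h to convert from UTC-6).
Ximena ∩ Zubin: 06:55-10:15, 10:45-11:55, 14:40-16:20.
Ximena ∩ Zubin ∩ Ana: 08:35-10:15, 10:45-11:55.
Ximena ∩ Zubin ∩ Ana ∩ Carol: 09:25-10:15, 10:45-11:55.
So the common availability across everyone is 09:25-10:15, 10:45-11:55.
Summing the common windows: 50 + 70 = 120 minutes.

120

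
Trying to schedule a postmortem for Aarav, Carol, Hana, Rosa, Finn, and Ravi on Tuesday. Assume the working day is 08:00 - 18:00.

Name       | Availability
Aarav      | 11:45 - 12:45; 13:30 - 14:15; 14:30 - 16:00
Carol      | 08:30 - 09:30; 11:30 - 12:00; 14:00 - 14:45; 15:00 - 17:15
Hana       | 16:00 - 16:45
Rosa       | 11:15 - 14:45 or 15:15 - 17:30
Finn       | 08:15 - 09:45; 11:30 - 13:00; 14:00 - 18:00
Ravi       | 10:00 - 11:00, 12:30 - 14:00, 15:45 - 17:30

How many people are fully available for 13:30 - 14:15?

Aarav and Rosa can make the full 13:30-14:15 slot — that's 2.

2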